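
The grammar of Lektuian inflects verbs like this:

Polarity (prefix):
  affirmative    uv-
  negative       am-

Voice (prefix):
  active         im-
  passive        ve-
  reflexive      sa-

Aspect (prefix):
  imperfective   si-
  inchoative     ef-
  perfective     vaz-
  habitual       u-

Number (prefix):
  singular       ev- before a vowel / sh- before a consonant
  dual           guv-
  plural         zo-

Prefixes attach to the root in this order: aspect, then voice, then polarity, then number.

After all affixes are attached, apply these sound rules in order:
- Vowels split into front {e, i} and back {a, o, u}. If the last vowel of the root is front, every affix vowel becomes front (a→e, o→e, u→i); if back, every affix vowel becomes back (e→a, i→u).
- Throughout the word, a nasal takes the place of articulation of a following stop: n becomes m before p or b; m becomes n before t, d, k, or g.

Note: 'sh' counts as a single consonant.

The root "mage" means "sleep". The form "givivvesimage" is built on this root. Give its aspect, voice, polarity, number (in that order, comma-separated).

imperfective, passive, affirmative, dual

Segment: guv-uv-ve-si-mage.
aspect: si- → imperfective.
voice: ve- → passive.
polarity: uv- → affirmative.
number: guv- → dual.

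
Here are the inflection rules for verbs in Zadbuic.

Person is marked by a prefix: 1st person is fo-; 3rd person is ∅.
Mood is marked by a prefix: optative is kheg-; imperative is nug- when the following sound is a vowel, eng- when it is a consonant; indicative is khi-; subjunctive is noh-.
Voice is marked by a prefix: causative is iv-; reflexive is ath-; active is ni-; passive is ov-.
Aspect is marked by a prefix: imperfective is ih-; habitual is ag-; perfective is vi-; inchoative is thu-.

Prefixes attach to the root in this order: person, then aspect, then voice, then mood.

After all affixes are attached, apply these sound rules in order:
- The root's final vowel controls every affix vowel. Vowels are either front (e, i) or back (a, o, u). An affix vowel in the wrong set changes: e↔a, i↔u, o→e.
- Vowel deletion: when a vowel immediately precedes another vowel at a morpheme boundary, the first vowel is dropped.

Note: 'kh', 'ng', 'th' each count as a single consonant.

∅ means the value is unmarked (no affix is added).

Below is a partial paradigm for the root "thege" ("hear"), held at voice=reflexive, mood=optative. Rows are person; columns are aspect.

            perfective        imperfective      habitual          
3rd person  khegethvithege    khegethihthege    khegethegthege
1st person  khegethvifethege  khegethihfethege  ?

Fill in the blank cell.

khegethegfethege

Attach person 1st person fo- → fothege.
Attach aspect habitual ag- → agfothege.
Attach voice reflexive ath- → athagfothege.
Attach mood optative kheg- → khegathagfothege.
Apply vowel harmony: khegathagfothege → khegethegfethege.
Vowel deletion: no change.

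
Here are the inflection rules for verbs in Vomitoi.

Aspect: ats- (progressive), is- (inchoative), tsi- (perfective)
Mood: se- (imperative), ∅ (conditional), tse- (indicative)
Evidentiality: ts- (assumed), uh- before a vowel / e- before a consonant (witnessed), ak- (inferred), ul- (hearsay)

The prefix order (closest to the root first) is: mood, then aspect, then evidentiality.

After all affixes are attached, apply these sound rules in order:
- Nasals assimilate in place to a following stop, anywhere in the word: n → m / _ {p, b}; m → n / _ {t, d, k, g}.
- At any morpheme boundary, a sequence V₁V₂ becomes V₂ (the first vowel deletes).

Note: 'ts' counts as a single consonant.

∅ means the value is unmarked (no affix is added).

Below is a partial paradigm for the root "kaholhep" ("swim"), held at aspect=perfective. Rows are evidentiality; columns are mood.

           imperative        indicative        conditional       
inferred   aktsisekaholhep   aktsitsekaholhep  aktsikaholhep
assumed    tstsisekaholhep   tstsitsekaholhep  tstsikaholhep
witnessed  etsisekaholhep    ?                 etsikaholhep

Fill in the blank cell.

etsitsekaholhep

Attach mood indicative tse- → tsekaholhep.
Attach aspect perfective tsi- → tsitsekaholhep.
Attach evidentiality witnessed e- (before consonant 'ts') → etsitsekaholhep.
Nasal assimilation: no change.
Vowel deletion: no change.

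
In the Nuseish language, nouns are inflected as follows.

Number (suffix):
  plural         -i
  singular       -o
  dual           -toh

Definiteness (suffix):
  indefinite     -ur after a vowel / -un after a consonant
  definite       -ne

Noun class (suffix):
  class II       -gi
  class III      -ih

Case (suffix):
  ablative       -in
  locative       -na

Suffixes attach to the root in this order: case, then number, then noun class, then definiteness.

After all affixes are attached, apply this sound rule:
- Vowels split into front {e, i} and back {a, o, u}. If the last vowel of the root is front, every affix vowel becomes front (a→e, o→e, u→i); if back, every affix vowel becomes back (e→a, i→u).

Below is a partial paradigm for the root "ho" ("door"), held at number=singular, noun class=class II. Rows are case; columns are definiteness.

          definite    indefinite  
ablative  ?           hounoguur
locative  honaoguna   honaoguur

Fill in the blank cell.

Attach case ablative -in → hoin.
Attach number singular -o → hoino.
Attach noun class class II -gi → hoinogi.
Attach definiteness definite -ne → hoinogine.
Apply vowel harmony: hoinogine → hounoguna.

hounoguna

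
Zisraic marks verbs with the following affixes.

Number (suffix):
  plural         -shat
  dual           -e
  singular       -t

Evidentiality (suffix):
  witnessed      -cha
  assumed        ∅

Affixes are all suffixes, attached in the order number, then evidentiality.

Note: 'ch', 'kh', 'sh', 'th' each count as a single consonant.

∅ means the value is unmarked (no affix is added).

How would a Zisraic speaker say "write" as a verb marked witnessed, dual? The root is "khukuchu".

khukuchuecha

Attach number dual -e → khukuchue.
Attach evidentiality witnessed -cha → khukuchuecha.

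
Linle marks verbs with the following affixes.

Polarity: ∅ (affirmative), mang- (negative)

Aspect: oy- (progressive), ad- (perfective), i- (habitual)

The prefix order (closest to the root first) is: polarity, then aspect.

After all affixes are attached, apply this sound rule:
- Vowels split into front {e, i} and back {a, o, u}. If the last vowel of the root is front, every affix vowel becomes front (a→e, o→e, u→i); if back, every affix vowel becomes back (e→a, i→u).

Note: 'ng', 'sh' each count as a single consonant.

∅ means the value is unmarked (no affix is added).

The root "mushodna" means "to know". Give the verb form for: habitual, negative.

umangmushodna

Attach polarity negative mang- → mangmushodna.
Attach aspect habitual i- → imangmushodna.
Apply vowel harmony: imangmushodna → umangmushodna.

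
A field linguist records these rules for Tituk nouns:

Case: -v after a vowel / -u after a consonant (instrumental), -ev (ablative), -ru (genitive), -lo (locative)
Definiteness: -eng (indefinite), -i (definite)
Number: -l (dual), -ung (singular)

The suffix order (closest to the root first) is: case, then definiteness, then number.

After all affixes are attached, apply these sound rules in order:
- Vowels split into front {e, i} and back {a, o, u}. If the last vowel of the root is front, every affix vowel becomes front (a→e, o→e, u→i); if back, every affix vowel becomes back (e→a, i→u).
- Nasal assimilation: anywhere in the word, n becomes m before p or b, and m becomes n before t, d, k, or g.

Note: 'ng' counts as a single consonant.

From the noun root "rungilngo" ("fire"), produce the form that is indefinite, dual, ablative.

rungilngoavangl

Attach case ablative -ev → rungilngoev.
Attach definiteness indefinite -eng → rungilngoeveng.
Attach number dual -l → rungilngoevengl.
Apply vowel harmony: rungilngoevengl → rungilngoavangl.
Nasal assimilation: no change.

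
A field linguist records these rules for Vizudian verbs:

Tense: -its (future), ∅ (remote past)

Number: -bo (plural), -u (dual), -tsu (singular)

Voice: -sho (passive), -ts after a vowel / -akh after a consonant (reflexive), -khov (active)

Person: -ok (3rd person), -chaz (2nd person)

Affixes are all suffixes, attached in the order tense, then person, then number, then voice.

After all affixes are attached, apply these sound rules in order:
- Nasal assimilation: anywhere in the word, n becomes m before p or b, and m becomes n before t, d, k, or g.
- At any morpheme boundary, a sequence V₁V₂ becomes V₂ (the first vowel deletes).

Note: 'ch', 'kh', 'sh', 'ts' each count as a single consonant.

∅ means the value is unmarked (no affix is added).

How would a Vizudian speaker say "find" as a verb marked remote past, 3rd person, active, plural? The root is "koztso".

koztsokbokhov

tense = remote past: zero marking, form stays koztso.
Attach person 3rd person -ok → koztsook.
Attach number plural -bo → koztsookbo.
Attach voice active -khov → koztsookbokhov.
Nasal assimilation: no change.
Apply vowel deletion: koztsookbokhov → koztsokbokhov.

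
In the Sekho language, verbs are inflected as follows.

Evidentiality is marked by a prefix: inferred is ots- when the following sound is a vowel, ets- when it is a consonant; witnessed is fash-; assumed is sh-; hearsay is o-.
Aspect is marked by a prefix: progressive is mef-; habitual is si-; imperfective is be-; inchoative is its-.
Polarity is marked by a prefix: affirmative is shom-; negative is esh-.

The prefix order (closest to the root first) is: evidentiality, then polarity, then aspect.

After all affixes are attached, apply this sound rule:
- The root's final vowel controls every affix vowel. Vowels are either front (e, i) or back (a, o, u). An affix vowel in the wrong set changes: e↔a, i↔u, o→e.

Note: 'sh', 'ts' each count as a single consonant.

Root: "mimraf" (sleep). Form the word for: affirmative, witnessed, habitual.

sushomfashmimraf

Attach evidentiality witnessed fash- → fashmimraf.
Attach polarity affirmative shom- → shomfashmimraf.
Attach aspect habitual si- → sishomfashmimraf.
Apply vowel harmony: sishomfashmimraf → sushomfashmimraf.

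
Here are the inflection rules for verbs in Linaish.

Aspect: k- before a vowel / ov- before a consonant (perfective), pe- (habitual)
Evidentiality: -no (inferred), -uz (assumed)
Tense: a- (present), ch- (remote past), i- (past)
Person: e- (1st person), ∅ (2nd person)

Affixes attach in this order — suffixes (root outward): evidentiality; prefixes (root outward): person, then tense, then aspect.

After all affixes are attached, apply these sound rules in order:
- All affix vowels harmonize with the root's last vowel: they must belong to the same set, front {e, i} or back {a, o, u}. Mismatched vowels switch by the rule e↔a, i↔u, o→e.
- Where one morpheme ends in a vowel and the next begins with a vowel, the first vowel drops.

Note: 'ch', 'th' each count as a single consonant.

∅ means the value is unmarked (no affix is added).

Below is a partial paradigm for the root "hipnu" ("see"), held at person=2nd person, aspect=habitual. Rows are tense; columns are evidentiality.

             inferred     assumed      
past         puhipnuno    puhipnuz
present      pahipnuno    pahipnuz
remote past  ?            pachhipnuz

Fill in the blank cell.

Attach evidentiality inferred -no → hipnuno.
person = 2nd person: zero marking, form stays hipnuno.
Attach tense remote past ch- → chhipnuno.
Attach aspect habitual pe- → pechhipnuno.
Apply vowel harmony: pechhipnuno → pachhipnuno.
Vowel deletion: no change.

pachhipnuno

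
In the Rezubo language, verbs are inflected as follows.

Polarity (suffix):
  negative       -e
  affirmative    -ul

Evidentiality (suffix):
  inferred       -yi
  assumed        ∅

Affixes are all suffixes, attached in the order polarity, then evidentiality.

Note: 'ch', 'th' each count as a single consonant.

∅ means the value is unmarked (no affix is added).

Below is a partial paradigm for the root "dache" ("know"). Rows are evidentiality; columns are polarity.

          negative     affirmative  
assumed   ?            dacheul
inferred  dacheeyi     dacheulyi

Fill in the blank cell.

Attach polarity negative -e → dachee.
evidentiality = assumed: zero marking, form stays dachee.

dachee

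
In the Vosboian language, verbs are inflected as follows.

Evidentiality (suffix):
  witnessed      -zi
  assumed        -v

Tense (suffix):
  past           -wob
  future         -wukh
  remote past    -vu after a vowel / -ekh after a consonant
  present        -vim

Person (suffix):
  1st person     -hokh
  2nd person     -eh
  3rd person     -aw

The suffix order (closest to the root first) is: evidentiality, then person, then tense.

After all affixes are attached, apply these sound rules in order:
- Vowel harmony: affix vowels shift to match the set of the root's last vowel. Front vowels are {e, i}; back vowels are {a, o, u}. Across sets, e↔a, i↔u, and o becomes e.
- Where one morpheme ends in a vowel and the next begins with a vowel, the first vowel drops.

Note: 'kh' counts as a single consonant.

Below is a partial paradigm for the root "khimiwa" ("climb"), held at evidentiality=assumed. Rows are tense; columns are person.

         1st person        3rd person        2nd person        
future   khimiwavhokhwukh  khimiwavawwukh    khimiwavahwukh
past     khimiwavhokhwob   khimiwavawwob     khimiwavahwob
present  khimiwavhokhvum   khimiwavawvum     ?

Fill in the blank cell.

Attach evidentiality assumed -v → khimiwav.
Attach person 2nd person -eh → khimiwaveh.
Attach tense present -vim → khimiwavehvim.
Apply vowel harmony: khimiwavehvim → khimiwavahvum.
Vowel deletion: no change.

khimiwavahvum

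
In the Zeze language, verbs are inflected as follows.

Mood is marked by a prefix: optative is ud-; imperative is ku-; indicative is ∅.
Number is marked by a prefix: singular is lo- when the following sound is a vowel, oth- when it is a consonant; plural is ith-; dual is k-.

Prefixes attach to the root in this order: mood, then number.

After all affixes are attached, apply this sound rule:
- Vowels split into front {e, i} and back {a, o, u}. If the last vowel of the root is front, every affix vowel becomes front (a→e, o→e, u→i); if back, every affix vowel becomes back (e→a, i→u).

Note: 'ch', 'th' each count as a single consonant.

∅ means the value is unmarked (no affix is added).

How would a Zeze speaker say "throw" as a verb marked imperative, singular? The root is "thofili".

Attach mood imperative ku- → kuthofili.
Attach number singular oth- (before consonant 'k') → othkuthofili.
Apply vowel harmony: othkuthofili → ethkithofili.

ethkithofili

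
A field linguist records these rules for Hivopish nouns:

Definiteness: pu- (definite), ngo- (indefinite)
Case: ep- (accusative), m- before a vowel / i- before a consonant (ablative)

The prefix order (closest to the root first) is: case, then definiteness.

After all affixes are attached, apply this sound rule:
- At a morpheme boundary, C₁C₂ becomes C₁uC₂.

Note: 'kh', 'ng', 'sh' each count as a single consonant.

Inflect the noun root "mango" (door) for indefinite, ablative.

ngoimango

Attach case ablative i- (before consonant 'm') → imango.
Attach definiteness indefinite ngo- → ngoimango.
Epenthesis: no change.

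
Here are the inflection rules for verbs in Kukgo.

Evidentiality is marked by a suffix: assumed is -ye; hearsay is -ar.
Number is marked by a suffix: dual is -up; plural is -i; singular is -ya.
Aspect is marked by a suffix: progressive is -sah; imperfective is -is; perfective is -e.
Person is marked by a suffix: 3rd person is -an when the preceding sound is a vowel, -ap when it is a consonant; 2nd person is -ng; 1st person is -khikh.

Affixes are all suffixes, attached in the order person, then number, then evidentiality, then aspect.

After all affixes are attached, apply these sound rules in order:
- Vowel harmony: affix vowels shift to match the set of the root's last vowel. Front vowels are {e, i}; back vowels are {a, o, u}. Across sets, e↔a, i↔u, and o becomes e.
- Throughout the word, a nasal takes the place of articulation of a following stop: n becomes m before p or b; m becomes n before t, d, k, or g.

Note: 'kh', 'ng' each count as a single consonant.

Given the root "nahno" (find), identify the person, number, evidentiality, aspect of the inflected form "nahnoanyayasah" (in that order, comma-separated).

3rd person, singular, assumed, progressive

Segment: nahno-an-ya-ye-sah.
person: -an/ap → 3rd person.
number: -ya → singular.
evidentiality: -ye → assumed.
aspect: -sah → progressive.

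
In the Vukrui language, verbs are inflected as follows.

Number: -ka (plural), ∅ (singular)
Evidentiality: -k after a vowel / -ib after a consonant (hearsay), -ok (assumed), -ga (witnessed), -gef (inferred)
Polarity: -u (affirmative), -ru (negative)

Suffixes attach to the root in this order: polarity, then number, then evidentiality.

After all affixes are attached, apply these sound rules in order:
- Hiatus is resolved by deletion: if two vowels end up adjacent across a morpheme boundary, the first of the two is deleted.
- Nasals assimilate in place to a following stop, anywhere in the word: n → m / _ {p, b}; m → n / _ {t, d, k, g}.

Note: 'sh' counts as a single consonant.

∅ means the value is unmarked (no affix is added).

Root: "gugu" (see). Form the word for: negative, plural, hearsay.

gugurukak

Attach polarity negative -ru → guguru.
Attach number plural -ka → guguruka.
Attach evidentiality hearsay -k (after vowel 'a') → gugurukak.
Vowel deletion: no change.
Nasal assimilation: no change.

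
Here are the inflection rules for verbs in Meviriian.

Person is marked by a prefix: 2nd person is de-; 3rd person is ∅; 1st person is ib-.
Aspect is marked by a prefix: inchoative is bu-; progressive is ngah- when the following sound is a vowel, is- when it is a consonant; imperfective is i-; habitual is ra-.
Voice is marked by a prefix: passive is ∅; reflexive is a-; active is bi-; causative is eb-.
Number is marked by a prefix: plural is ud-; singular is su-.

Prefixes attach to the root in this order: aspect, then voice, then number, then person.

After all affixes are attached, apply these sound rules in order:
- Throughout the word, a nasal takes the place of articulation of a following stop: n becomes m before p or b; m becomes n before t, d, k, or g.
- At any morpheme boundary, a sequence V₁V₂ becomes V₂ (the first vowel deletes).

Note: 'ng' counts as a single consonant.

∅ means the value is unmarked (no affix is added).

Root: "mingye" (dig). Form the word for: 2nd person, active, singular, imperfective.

Attach aspect imperfective i- → imingye.
Attach voice active bi- → biimingye.
Attach number singular su- → subiimingye.
Attach person 2nd person de- → desubiimingye.
Nasal assimilation: no change.
Apply vowel deletion: desubiimingye → desubimingye.

desubimingye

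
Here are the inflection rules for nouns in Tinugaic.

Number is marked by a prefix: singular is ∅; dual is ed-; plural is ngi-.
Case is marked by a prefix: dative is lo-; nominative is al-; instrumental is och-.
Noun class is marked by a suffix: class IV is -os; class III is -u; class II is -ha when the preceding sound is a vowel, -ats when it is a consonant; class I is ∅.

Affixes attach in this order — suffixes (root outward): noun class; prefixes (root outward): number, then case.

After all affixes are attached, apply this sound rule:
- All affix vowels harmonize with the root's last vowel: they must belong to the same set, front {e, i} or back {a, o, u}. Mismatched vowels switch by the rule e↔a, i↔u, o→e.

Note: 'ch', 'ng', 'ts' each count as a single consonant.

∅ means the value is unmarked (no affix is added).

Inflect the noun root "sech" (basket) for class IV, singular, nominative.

elseches

number = singular: zero marking, form stays sech.
Attach noun class class IV -os → sechos.
Attach case nominative al- → alsechos.
Apply vowel harmony: alsechos → elseches.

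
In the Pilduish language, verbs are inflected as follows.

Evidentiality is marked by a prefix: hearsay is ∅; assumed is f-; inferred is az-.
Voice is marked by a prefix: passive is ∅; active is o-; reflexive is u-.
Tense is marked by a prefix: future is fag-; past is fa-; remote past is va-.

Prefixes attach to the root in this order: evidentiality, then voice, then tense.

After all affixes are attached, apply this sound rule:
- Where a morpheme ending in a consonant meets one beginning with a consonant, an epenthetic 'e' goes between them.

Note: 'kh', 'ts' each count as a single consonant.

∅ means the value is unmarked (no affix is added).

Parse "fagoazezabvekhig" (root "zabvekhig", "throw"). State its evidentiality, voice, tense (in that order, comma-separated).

Segment: fag-o-az-zabvekhig.
evidentiality: az- → inferred.
voice: o- → active.
tense: fag- → future.

inferred, active, future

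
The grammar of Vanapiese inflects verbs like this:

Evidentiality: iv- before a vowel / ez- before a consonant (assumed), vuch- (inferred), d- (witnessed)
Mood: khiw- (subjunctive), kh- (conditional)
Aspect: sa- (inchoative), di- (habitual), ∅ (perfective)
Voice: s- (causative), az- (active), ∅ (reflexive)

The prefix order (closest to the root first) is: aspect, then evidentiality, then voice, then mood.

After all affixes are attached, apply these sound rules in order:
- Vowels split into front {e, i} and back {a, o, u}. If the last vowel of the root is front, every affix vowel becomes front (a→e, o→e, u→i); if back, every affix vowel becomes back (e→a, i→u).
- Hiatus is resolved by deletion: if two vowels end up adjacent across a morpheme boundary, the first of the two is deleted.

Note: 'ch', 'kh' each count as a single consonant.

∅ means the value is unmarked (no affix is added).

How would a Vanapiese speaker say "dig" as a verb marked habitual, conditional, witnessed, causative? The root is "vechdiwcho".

khsdduvechdiwcho

Attach aspect habitual di- → divechdiwcho.
Attach evidentiality witnessed d- → ddivechdiwcho.
Attach voice causative s- → sddivechdiwcho.
Attach mood conditional kh- → khsddivechdiwcho.
Apply vowel harmony: khsddivechdiwcho → khsdduvechdiwcho.
Vowel deletion: no change.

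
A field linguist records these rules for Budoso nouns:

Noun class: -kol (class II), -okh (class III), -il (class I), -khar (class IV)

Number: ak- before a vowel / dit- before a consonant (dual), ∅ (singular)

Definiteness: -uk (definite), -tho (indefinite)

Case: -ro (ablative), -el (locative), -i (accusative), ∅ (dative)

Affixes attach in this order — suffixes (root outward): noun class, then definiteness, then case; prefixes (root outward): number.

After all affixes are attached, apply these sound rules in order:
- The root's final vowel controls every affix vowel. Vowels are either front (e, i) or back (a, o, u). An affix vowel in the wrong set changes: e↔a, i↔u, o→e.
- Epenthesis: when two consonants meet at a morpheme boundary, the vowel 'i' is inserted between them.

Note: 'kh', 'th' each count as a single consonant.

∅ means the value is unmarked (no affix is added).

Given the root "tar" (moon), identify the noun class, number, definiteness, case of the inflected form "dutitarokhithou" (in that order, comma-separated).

class III, dual, indefinite, accusative

Segment: dit-tar-okh-tho-i.
noun class: -okh → class III.
number: ak/dit- → dual.
definiteness: -tho → indefinite.
case: -i → accusative.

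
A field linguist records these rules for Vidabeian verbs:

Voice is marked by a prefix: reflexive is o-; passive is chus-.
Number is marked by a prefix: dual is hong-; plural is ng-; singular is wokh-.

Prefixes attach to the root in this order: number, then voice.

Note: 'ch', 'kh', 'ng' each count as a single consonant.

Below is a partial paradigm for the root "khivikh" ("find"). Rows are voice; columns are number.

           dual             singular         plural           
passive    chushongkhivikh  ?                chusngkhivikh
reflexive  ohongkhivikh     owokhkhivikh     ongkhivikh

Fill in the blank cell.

chuswokhkhivikh

Attach number singular wokh- → wokhkhivikh.
Attach voice passive chus- → chuswokhkhivikh.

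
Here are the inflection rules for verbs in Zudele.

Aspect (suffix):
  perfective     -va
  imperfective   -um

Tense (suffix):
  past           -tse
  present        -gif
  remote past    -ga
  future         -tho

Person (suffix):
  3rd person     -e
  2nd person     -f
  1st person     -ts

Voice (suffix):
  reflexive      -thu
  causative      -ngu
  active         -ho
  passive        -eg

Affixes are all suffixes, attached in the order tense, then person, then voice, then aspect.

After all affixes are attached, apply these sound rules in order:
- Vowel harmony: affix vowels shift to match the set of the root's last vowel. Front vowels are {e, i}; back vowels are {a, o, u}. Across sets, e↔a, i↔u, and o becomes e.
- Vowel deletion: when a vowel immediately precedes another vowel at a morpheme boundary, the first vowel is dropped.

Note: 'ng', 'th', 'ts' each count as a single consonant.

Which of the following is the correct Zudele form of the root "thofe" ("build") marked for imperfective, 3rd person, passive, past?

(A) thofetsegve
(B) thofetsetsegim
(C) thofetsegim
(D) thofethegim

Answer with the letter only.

Attach tense past -tse → thofetse.
Attach person 3rd person -e → thofetsee.
Attach voice passive -eg → thofetseeeg.
Attach aspect imperfective -um → thofetseeegum.
Apply vowel harmony: thofetseeegum → thofetseeegim.
Apply vowel deletion: thofetseeegim → thofetsegim.
So the correct form is thofetsegim, option (C).
(A) thofetsegve is wrong: it uses perfective instead of imperfective for aspect.
(B) thofetsetsegim is wrong: it uses 1st person instead of 3rd person for person.
(D) thofethegim is wrong: it uses future instead of past for tense.

C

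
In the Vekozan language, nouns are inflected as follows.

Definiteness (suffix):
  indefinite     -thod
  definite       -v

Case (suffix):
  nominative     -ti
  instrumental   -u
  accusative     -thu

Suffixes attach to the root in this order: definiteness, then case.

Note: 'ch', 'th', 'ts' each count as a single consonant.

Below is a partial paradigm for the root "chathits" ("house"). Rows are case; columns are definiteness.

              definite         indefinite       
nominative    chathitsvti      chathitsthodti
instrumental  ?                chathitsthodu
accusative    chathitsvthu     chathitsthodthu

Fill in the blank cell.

Attach definiteness definite -v → chathitsv.
Attach case instrumental -u → chathitsvu.

chathitsvu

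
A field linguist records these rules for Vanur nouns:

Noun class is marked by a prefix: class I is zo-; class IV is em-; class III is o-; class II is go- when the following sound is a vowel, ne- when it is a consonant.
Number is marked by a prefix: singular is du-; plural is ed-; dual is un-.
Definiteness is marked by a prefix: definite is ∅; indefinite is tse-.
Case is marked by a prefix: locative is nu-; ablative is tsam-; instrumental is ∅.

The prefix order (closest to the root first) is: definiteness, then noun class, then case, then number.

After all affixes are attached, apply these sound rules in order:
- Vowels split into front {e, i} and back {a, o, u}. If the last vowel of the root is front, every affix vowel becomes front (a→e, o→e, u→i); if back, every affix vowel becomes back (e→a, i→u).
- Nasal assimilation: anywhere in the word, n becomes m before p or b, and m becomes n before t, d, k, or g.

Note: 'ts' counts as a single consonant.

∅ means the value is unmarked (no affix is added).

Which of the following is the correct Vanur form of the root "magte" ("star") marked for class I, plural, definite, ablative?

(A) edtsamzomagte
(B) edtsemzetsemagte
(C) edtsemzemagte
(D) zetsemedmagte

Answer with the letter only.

definiteness = definite: zero marking, form stays magte.
Attach noun class class I zo- → zomagte.
Attach case ablative tsam- → tsamzomagte.
Attach number plural ed- → edtsamzomagte.
Apply vowel harmony: edtsamzomagte → edtsemzemagte.
Nasal assimilation: no change.
So the correct form is edtsemzemagte, option (C).
(A) edtsamzomagte is wrong: it fails to apply the sound rule(s).
(B) edtsemzetsemagte is wrong: it uses indefinite instead of definite for definiteness.
(D) zetsemedmagte is wrong: it has the affixes in the wrong order.

C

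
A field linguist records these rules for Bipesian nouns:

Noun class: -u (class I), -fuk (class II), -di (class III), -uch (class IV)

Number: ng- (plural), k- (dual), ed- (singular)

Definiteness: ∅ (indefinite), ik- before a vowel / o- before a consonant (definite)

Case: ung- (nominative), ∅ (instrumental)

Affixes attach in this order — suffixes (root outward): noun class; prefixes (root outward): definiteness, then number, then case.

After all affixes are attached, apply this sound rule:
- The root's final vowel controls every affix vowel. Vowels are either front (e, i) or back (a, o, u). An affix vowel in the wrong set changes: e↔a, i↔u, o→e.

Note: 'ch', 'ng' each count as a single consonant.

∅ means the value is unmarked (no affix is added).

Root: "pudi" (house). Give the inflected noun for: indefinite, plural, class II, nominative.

definiteness = indefinite: zero marking, form stays pudi.
Attach number plural ng- → ngpudi.
Attach noun class class II -fuk → ngpudifuk.
Attach case nominative ung- → ungngpudifuk.
Apply vowel harmony: ungngpudifuk → ingngpudifik.

ingngpudifik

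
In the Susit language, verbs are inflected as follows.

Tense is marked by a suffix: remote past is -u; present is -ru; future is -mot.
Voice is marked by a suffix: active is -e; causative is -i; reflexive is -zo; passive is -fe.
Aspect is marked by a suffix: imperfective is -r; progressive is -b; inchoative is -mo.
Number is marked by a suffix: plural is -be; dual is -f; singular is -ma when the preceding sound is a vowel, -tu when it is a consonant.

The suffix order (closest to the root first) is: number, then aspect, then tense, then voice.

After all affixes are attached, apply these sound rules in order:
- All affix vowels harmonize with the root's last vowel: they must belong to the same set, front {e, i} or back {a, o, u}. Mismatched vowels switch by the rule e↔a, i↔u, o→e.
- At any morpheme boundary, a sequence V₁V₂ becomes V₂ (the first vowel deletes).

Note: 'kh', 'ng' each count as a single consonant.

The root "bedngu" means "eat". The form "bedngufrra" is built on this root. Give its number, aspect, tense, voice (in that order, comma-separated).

dual, imperfective, present, active

Segment: bedngu-f-r-ru-e.
number: -f → dual.
aspect: -r → imperfective.
tense: -ru → present.
voice: -e → active.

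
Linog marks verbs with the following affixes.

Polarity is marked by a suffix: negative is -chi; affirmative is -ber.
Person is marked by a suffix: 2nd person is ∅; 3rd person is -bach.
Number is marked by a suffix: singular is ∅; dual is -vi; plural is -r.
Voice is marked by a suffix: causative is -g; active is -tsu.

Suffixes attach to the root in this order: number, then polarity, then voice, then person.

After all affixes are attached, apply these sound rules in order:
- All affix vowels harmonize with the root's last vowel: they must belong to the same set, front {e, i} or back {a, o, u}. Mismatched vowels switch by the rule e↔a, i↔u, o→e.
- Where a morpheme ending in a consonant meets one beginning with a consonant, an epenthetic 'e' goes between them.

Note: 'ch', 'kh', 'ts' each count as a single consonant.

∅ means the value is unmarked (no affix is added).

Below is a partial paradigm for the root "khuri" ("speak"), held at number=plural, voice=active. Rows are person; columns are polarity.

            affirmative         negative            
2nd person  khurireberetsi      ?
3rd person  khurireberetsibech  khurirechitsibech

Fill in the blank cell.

khurirechitsi

Attach number plural -r → khurir.
Attach polarity negative -chi → khurirchi.
Attach voice active -tsu → khurirchitsu.
person = 2nd person: zero marking, form stays khurirchitsu.
Apply vowel harmony: khurirchitsu → khurirchitsi.
Apply epenthesis: khurirchitsi → khurirechitsi.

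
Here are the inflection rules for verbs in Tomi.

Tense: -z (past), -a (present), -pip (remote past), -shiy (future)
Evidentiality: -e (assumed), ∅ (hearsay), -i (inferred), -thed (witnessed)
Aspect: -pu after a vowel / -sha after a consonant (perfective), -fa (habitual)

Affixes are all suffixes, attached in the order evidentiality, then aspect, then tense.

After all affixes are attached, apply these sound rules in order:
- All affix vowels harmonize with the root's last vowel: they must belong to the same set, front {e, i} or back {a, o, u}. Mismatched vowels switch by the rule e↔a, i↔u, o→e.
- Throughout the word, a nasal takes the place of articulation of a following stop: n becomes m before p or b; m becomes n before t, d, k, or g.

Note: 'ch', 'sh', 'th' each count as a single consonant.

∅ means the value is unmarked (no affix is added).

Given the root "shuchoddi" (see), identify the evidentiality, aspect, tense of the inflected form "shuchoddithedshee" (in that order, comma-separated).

witnessed, perfective, present

Segment: shuchoddi-thed-sha-a.
evidentiality: -thed → witnessed.
aspect: -pu/sha → perfective.
tense: -a → present.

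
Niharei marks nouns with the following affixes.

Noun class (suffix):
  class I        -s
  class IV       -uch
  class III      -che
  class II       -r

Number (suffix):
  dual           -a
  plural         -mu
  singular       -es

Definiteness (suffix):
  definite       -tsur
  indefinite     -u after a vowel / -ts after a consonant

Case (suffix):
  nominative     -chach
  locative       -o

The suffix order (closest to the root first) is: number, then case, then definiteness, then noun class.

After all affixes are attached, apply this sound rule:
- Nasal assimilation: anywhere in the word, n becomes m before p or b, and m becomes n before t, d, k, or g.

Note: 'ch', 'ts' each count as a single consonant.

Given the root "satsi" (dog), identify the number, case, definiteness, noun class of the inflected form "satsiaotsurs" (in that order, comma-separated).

dual, locative, definite, class I

Segment: satsi-a-o-tsur-s.
number: -a → dual.
case: -o → locative.
definiteness: -tsur → definite.
noun class: -s → class I.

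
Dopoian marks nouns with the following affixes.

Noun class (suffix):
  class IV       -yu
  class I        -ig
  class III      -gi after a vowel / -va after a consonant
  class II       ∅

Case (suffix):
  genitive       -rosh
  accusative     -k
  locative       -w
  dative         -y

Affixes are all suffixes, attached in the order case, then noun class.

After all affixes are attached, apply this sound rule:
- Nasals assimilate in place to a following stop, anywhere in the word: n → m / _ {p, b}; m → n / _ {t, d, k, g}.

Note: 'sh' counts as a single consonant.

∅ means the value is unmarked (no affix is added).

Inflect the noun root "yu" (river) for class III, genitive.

yuroshva

Attach case genitive -rosh → yurosh.
Attach noun class class III -va (after consonant 'sh') → yuroshva.
Nasal assimilation: no change.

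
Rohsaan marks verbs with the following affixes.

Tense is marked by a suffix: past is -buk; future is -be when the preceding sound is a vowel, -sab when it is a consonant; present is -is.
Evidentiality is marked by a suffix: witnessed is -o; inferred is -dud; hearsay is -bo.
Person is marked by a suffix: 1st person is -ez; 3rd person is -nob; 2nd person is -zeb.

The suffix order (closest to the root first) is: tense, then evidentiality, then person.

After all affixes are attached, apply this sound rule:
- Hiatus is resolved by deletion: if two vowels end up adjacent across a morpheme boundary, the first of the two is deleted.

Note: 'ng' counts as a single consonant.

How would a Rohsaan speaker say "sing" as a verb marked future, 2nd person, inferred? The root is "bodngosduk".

Attach tense future -sab (after consonant 'k') → bodngosduksab.
Attach evidentiality inferred -dud → bodngosduksabdud.
Attach person 2nd person -zeb → bodngosduksabdudzeb.
Vowel deletion: no change.

bodngosduksabdudzeb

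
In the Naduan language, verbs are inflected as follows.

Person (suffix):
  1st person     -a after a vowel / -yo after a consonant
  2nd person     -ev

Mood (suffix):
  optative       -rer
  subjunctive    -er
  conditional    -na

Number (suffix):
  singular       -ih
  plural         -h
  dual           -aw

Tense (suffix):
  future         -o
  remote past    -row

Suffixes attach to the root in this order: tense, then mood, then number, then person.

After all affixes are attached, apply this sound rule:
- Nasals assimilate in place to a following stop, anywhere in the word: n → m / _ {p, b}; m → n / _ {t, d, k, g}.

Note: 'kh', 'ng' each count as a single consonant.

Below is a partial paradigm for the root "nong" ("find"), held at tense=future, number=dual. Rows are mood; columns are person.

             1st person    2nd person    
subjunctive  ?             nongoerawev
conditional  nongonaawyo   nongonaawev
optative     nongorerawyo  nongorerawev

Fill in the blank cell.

Attach tense future -o → nongo.
Attach mood subjunctive -er → nongoer.
Attach number dual -aw → nongoeraw.
Attach person 1st person -yo (after consonant 'w') → nongoerawyo.
Nasal assimilation: no change.

nongoerawyo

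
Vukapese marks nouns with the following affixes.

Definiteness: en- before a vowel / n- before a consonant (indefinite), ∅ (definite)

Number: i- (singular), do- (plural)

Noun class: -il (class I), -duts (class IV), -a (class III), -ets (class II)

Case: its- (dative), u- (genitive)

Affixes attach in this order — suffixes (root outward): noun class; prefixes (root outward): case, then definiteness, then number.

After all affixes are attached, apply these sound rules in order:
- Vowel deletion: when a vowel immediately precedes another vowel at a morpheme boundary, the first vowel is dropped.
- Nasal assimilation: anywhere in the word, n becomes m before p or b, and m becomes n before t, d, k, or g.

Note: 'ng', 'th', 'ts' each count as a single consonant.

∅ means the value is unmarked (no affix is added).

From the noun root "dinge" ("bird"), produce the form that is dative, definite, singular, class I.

itsdingil

Attach case dative its- → itsdinge.
definiteness = definite: zero marking, form stays itsdinge.
Attach noun class class I -il → itsdingeil.
Attach number singular i- → iitsdingeil.
Apply vowel deletion: iitsdingeil → itsdingil.
Nasal assimilation: no change.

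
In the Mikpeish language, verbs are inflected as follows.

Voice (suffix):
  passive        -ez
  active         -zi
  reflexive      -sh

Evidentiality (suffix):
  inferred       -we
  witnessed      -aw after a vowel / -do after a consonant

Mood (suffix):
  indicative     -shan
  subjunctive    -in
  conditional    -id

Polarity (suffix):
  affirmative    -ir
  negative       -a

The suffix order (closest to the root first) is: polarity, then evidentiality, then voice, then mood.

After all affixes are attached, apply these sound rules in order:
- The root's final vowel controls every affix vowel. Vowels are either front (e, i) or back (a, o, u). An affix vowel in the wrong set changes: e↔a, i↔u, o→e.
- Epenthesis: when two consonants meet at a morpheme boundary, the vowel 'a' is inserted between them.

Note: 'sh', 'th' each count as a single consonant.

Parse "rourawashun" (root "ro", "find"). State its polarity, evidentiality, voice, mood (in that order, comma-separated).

affirmative, inferred, reflexive, subjunctive

Segment: ro-ir-we-sh-in.
polarity: -ir → affirmative.
evidentiality: -we → inferred.
voice: -sh → reflexive.
mood: -in → subjunctive.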